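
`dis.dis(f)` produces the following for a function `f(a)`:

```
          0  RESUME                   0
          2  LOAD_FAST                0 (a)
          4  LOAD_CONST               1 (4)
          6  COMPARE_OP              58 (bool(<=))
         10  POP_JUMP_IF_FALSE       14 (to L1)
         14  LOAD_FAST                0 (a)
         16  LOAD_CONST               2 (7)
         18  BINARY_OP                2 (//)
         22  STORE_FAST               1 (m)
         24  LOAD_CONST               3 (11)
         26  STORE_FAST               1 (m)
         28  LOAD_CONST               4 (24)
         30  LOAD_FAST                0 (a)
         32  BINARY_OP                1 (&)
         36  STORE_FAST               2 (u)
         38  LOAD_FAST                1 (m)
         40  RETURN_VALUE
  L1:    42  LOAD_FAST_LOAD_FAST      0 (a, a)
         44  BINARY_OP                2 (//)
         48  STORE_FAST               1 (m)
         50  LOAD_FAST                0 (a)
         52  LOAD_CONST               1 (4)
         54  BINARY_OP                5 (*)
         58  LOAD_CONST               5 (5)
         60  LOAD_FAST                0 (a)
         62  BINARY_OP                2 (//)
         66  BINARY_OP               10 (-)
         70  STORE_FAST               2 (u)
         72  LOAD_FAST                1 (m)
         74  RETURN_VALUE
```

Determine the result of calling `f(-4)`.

LOAD_FAST a → push -4. Stack: [-4]
LOAD_CONST → push 4. Stack: [-4, 4]
COMPARE_OP bool(<=) → -4 vs 4 = True. Stack: [True]
POP_JUMP_IF_FALSE → pop True; no jump. Stack: []
LOAD_FAST a → push -4. Stack: [-4]
LOAD_CONST → push 7. Stack: [-4, 7]
BINARY_OP // → -4 // 7 = -1. Stack: [-1]
STORE_FAST m → m=-1. Stack: []
LOAD_CONST → push 11. Stack: [11]
STORE_FAST m → m=11. Stack: []
LOAD_CONST → push 24. Stack: [24]
LOAD_FAST a → push -4. Stack: [24, -4]
BINARY_OP & → 24 & -4 = 24. Stack: [24]
STORE_FAST u → u=24. Stack: []
LOAD_FAST m → push 11. Stack: [11]
RETURN_VALUE → return 11.

11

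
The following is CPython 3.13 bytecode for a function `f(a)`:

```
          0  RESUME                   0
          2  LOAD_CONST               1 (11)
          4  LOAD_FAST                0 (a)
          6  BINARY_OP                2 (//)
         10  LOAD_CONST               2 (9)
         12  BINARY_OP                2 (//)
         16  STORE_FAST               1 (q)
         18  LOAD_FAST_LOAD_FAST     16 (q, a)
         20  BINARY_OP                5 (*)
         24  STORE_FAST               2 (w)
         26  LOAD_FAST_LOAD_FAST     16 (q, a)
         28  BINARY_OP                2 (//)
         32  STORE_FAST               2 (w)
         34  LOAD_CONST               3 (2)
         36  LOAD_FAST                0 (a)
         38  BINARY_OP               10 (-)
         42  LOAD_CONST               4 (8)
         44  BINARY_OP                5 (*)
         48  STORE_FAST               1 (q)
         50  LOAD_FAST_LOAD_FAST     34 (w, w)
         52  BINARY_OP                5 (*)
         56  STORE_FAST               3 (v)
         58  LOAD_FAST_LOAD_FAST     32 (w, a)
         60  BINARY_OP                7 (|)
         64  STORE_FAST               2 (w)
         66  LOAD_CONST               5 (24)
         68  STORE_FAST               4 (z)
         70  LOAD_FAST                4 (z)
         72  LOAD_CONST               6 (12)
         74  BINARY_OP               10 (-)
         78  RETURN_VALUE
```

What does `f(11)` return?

LOAD_CONST → push 11. Stack: [11]
LOAD_FAST a → push 11. Stack: [11, 11]
BINARY_OP // → 11 // 11 = 1. Stack: [1]
LOAD_CONST → push 9. Stack: [1, 9]
BINARY_OP // → 1 // 9 = 0. Stack: [0]
STORE_FAST q → q=0. Stack: []
LOAD_FAST_LOAD_FAST q,a → push 0,11. Stack: [0, 11]
BINARY_OP * → 0 * 11 = 0. Stack: [0]
STORE_FAST w → w=0. Stack: []
LOAD_FAST_LOAD_FAST q,a → push 0,11. Stack: [0, 11]
BINARY_OP // → 0 // 11 = 0. Stack: [0]
STORE_FAST w → w=0. Stack: []
LOAD_CONST → push 2. Stack: [2]
LOAD_FAST a → push 11. Stack: [2, 11]
BINARY_OP - → 2 - 11 = -9. Stack: [-9]
LOAD_CONST → push 8. Stack: [-9, 8]
BINARY_OP * → -9 * 8 = -72. Stack: [-72]
STORE_FAST q → q=-72. Stack: []
LOAD_FAST_LOAD_FAST w,w → push 0,0. Stack: [0, 0]
BINARY_OP * → 0 * 0 = 0. Stack: [0]
STORE_FAST v → v=0. Stack: []
LOAD_FAST_LOAD_FAST w,a → push 0,11. Stack: [0, 11]
BINARY_OP | → 0 | 11 = 11. Stack: [11]
STORE_FAST w → w=11. Stack: []
LOAD_CONST → push 24. Stack: [24]
STORE_FAST z → z=24. Stack: []
LOAD_FAST z → push 24. Stack: [24]
LOAD_CONST → push 12. Stack: [24, 12]
BINARY_OP - → 24 - 12 = 12. Stack: [12]
RETURN_VALUE → return 12.

12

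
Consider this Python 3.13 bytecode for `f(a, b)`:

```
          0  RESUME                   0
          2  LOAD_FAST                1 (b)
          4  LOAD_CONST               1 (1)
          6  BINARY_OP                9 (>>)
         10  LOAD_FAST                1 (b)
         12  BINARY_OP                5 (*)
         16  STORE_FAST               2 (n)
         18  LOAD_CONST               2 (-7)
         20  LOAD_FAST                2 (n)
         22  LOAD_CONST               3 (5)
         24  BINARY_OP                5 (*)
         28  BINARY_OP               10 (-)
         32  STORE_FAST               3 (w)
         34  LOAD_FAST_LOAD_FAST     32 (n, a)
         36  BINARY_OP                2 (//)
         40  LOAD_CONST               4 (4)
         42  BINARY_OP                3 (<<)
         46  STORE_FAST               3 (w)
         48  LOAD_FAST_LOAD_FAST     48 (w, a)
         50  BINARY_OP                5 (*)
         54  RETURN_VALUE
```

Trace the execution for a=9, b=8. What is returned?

432

LOAD_FAST b → push 8. Stack: [8]
LOAD_CONST → push 1. Stack: [8, 1]
BINARY_OP >> → 8 >> 1 = 4. Stack: [4]
LOAD_FAST b → push 8. Stack: [4, 8]
BINARY_OP * → 4 * 8 = 32. Stack: [32]
STORE_FAST n → n=32. Stack: []
LOAD_CONST → push -7. Stack: [-7]
LOAD_FAST n → push 32. Stack: [-7, 32]
LOAD_CONST → push 5. Stack: [-7, 32, 5]
BINARY_OP * → 32 * 5 = 160. Stack: [-7, 160]
BINARY_OP - → -7 - 160 = -167. Stack: [-167]
STORE_FAST w → w=-167. Stack: []
LOAD_FAST_LOAD_FAST n,a → push 32,9. Stack: [32, 9]
BINARY_OP // → 32 // 9 = 3. Stack: [3]
LOAD_CONST → push 4. Stack: [3, 4]
BINARY_OP << → 3 << 4 = 48. Stack: [48]
STORE_FAST w → w=48. Stack: []
LOAD_FAST_LOAD_FAST w,a → push 48,9. Stack: [48, 9]
BINARY_OP * → 48 * 9 = 432. Stack: [432]
RETURN_VALUE → return 432.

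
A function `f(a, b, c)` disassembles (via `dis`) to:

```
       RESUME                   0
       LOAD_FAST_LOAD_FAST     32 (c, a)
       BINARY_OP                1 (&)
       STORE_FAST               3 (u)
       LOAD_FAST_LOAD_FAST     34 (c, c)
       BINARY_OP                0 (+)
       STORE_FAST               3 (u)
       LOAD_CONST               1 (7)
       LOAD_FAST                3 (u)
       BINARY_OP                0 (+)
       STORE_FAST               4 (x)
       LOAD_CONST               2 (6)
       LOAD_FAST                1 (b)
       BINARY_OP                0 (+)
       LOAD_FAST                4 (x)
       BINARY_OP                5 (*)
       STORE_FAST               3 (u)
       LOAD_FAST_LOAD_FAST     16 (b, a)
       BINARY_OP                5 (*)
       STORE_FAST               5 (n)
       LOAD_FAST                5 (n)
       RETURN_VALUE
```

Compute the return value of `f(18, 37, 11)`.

666

LOAD_FAST_LOAD_FAST c,a → push 11,18. Stack: [11, 18]
BINARY_OP & → 11 & 18 = 2. Stack: [2]
STORE_FAST u → u=2. Stack: []
LOAD_FAST_LOAD_FAST c,c → push 11,11. Stack: [11, 11]
BINARY_OP + → 11 + 11 = 22. Stack: [22]
STORE_FAST u → u=22. Stack: []
LOAD_CONST → push 7. Stack: [7]
LOAD_FAST u → push 22. Stack: [7, 22]
BINARY_OP + → 7 + 22 = 29. Stack: [29]
STORE_FAST x → x=29. Stack: []
LOAD_CONST → push 6. Stack: [6]
LOAD_FAST b → push 37. Stack: [6, 37]
BINARY_OP + → 6 + 37 = 43. Stack: [43]
LOAD_FAST x → push 29. Stack: [43, 29]
BINARY_OP * → 43 * 29 = 1247. Stack: [1247]
STORE_FAST u → u=1247. Stack: []
LOAD_FAST_LOAD_FAST b,a → push 37,18. Stack: [37, 18]
BINARY_OP * → 37 * 18 = 666. Stack: [666]
STORE_FAST n → n=666. Stack: []
LOAD_FAST n → push 666. Stack: [666]
RETURN_VALUE → return 666.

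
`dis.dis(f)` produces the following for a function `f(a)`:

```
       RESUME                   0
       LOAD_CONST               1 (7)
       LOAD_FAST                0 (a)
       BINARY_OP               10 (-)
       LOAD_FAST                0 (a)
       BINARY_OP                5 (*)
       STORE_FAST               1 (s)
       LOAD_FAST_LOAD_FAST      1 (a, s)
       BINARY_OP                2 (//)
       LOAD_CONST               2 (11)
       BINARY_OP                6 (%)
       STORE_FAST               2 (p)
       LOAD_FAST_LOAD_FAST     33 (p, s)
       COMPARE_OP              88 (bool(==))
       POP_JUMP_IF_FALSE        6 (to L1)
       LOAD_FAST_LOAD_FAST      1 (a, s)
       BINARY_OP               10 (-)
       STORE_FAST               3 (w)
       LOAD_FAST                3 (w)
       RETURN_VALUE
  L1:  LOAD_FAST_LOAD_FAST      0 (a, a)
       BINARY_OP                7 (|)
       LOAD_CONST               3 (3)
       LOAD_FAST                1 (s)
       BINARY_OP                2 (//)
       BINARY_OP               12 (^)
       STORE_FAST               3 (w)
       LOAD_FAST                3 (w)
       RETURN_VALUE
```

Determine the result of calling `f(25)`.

LOAD_CONST → push 7. Stack: [7]
LOAD_FAST a → push 25. Stack: [7, 25]
BINARY_OP - → 7 - 25 = -18. Stack: [-18]
LOAD_FAST a → push 25. Stack: [-18, 25]
BINARY_OP * → -18 * 25 = -450. Stack: [-450]
STORE_FAST s → s=-450. Stack: []
LOAD_FAST_LOAD_FAST a,s → push 25,-450. Stack: [25, -450]
BINARY_OP // → 25 // -450 = -1. Stack: [-1]
LOAD_CONST → push 11. Stack: [-1, 11]
BINARY_OP % → -1 % 11 = 10. Stack: [10]
STORE_FAST p → p=10. Stack: []
LOAD_FAST_LOAD_FAST p,s → push 10,-450. Stack: [10, -450]
COMPARE_OP bool(==) → 10 vs -450 = False. Stack: [False]
POP_JUMP_IF_FALSE → pop False; jump. Stack: []
LOAD_FAST_LOAD_FAST a,a → push 25,25. Stack: [25, 25]
BINARY_OP | → 25 | 25 = 25. Stack: [25]
LOAD_CONST → push 3. Stack: [25, 3]
LOAD_FAST s → push -450. Stack: [25, 3, -450]
BINARY_OP // → 3 // -450 = -1. Stack: [25, -1]
BINARY_OP ^ → 25 ^ -1 = -26. Stack: [-26]
STORE_FAST w → w=-26. Stack: []
LOAD_FAST w → push -26. Stack: [-26]
RETURN_VALUE → return -26.

-26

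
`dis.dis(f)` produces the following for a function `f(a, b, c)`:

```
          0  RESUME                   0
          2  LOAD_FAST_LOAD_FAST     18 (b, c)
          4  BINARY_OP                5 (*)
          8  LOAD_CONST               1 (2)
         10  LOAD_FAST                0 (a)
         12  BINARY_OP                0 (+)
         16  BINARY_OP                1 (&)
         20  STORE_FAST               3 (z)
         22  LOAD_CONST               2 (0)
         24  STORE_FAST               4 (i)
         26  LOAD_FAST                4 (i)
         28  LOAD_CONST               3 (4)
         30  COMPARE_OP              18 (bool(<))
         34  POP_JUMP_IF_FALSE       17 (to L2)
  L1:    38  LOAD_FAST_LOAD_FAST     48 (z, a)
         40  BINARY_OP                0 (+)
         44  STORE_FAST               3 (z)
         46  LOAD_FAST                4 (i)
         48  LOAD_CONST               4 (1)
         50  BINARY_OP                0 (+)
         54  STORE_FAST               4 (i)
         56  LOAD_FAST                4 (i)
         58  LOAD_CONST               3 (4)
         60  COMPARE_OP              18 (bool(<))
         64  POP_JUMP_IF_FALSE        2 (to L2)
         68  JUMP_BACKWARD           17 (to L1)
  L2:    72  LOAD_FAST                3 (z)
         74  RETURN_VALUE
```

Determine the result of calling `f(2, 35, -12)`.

12

LOAD_FAST_LOAD_FAST b,c → push 35,-12. Stack: [35, -12]
BINARY_OP * → 35 * -12 = -420. Stack: [-420]
LOAD_CONST → push 2. Stack: [-420, 2]
LOAD_FAST a → push 2. Stack: [-420, 2, 2]
BINARY_OP + → 2 + 2 = 4. Stack: [-420, 4]
BINARY_OP & → -420 & 4 = 4. Stack: [4]
STORE_FAST z → z=4. Stack: []
LOAD_CONST → push 0. Stack: [0]
STORE_FAST i → i=0. Stack: []
LOAD_FAST i → push 0. Stack: [0]
LOAD_CONST → push 4. Stack: [0, 4]
COMPARE_OP bool(<) → 0 vs 4 = True. Stack: [True]
POP_JUMP_IF_FALSE → pop True; no jump. Stack: []
LOAD_FAST_LOAD_FAST z,a → push 4,2. Stack: [4, 2]
BINARY_OP + → 4 + 2 = 6. Stack: [6]
STORE_FAST z → z=6. Stack: []
LOAD_FAST i → push 0. Stack: [0]
LOAD_CONST → push 1. Stack: [0, 1]
BINARY_OP + → 0 + 1 = 1. Stack: [1]
STORE_FAST i → i=1. Stack: []
LOAD_FAST i → push 1. Stack: [1]
LOAD_CONST → push 4. Stack: [1, 4]
COMPARE_OP bool(<) → 1 vs 4 = True. Stack: [True]
POP_JUMP_IF_FALSE → pop True; no jump. Stack: []
LOAD_FAST_LOAD_FAST z,a → push 6,2. Stack: [6, 2]
BINARY_OP + → 6 + 2 = 8. Stack: [8]
STORE_FAST z → z=8. Stack: []
LOAD_FAST i → push 1. Stack: [1]
LOAD_CONST → push 1. Stack: [1, 1]
BINARY_OP + → 1 + 1 = 2. Stack: [2]
STORE_FAST i → i=2. Stack: []
LOAD_FAST i → push 2. Stack: [2]
LOAD_CONST → push 4. Stack: [2, 4]
COMPARE_OP bool(<) → 2 vs 4 = True. Stack: [True]
POP_JUMP_IF_FALSE → pop True; no jump. Stack: []
LOAD_FAST_LOAD_FAST z,a → push 8,2. Stack: [8, 2]
BINARY_OP + → 8 + 2 = 10. Stack: [10]
STORE_FAST z → z=10. Stack: []
LOAD_FAST i → push 2. Stack: [2]
LOAD_CONST → push 1. Stack: [2, 1]
BINARY_OP + → 2 + 1 = 3. Stack: [3]
STORE_FAST i → i=3. Stack: []
LOAD_FAST i → push 3. Stack: [3]
LOAD_CONST → push 4. Stack: [3, 4]
COMPARE_OP bool(<) → 3 vs 4 = True. Stack: [True]
POP_JUMP_IF_FALSE → pop True; no jump. Stack: []
LOAD_FAST_LOAD_FAST z,a → push 10,2. Stack: [10, 2]
BINARY_OP + → 10 + 2 = 12. Stack: [12]
STORE_FAST z → z=12. Stack: []
LOAD_FAST i → push 3. Stack: [3]
LOAD_CONST → push 1. Stack: [3, 1]
BINARY_OP + → 3 + 1 = 4. Stack: [4]
STORE_FAST i → i=4. Stack: []
LOAD_FAST i → push 4. Stack: [4]
LOAD_CONST → push 4. Stack: [4, 4]
COMPARE_OP bool(<) → 4 vs 4 = False. Stack: [False]
POP_JUMP_IF_FALSE → pop False; jump. Stack: []
LOAD_FAST z → push 12. Stack: [12]
RETURN_VALUE → return 12.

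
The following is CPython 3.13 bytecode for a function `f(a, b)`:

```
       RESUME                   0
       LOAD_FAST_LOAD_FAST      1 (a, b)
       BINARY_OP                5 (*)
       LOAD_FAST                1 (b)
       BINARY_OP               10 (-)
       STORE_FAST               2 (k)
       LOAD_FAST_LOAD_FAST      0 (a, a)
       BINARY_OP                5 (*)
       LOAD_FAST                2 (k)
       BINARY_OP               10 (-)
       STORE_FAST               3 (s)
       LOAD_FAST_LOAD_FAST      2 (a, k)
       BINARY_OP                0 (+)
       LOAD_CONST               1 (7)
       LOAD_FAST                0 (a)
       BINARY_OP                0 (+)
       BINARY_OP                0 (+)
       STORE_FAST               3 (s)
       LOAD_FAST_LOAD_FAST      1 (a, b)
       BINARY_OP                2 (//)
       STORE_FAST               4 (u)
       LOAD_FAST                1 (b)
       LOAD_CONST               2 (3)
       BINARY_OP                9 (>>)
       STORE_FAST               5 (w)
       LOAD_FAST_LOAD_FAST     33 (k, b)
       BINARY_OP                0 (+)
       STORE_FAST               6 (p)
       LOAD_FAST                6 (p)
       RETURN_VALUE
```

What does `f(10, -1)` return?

LOAD_FAST_LOAD_FAST a,b → push 10,-1. Stack: [10, -1]
BINARY_OP * → 10 * -1 = -10. Stack: [-10]
LOAD_FAST b → push -1. Stack: [-10, -1]
BINARY_OP - → -10 - -1 = -9. Stack: [-9]
STORE_FAST k → k=-9. Stack: []
LOAD_FAST_LOAD_FAST a,a → push 10,10. Stack: [10, 10]
BINARY_OP * → 10 * 10 = 100. Stack: [100]
LOAD_FAST k → push -9. Stack: [100, -9]
BINARY_OP - → 100 - -9 = 109. Stack: [109]
STORE_FAST s → s=109. Stack: []
LOAD_FAST_LOAD_FAST a,k → push 10,-9. Stack: [10, -9]
BINARY_OP + → 10 + -9 = 1. Stack: [1]
LOAD_CONST → push 7. Stack: [1, 7]
LOAD_FAST a → push 10. Stack: [1, 7, 10]
BINARY_OP + → 7 + 10 = 17. Stack: [1, 17]
BINARY_OP + → 1 + 17 = 18. Stack: [18]
STORE_FAST s → s=18. Stack: []
LOAD_FAST_LOAD_FAST a,b → push 10,-1. Stack: [10, -1]
BINARY_OP // → 10 // -1 = -10. Stack: [-10]
STORE_FAST u → u=-10. Stack: []
LOAD_FAST b → push -1. Stack: [-1]
LOAD_CONST → push 3. Stack: [-1, 3]
BINARY_OP >> → -1 >> 3 = -1. Stack: [-1]
STORE_FAST w → w=-1. Stack: []
LOAD_FAST_LOAD_FAST k,b → push -9,-1. Stack: [-9, -1]
BINARY_OP + → -9 + -1 = -10. Stack: [-10]
STORE_FAST p → p=-10. Stack: []
LOAD_FAST p → push -10. Stack: [-10]
RETURN_VALUE → return -10.

-10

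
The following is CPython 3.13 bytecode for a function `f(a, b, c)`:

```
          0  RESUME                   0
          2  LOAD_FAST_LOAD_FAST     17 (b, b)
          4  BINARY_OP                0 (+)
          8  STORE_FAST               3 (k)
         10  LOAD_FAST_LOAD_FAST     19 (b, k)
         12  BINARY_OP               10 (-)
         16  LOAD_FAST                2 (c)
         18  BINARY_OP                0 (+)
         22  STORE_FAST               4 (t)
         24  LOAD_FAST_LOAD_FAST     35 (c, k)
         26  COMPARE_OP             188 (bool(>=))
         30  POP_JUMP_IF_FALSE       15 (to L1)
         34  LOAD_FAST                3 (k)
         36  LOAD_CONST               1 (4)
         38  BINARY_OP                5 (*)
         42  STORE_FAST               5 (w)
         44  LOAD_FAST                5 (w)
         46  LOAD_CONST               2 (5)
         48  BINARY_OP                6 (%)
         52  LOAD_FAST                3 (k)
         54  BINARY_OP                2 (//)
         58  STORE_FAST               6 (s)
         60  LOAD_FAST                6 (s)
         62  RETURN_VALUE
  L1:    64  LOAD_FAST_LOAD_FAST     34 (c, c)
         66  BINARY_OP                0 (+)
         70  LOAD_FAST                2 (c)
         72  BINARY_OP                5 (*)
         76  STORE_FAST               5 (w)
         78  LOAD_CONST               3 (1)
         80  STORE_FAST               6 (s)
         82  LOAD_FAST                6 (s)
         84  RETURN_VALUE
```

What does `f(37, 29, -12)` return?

1

LOAD_FAST_LOAD_FAST b,b → push 29,29. Stack: [29, 29]
BINARY_OP + → 29 + 29 = 58. Stack: [58]
STORE_FAST k → k=58. Stack: []
LOAD_FAST_LOAD_FAST b,k → push 29,58. Stack: [29, 58]
BINARY_OP - → 29 - 58 = -29. Stack: [-29]
LOAD_FAST c → push -12. Stack: [-29, -12]
BINARY_OP + → -29 + -12 = -41. Stack: [-41]
STORE_FAST t → t=-41. Stack: []
LOAD_FAST_LOAD_FAST c,k → push -12,58. Stack: [-12, 58]
COMPARE_OP bool(>=) → -12 vs 58 = False. Stack: [False]
POP_JUMP_IF_FALSE → pop False; jump. Stack: []
LOAD_FAST_LOAD_FAST c,c → push -12,-12. Stack: [-12, -12]
BINARY_OP + → -12 + -12 = -24. Stack: [-24]
LOAD_FAST c → push -12. Stack: [-24, -12]
BINARY_OP * → -24 * -12 = 288. Stack: [288]
STORE_FAST w → w=288. Stack: []
LOAD_CONST → push 1. Stack: [1]
STORE_FAST s → s=1. Stack: []
LOAD_FAST s → push 1. Stack: [1]
RETURN_VALUE → return 1.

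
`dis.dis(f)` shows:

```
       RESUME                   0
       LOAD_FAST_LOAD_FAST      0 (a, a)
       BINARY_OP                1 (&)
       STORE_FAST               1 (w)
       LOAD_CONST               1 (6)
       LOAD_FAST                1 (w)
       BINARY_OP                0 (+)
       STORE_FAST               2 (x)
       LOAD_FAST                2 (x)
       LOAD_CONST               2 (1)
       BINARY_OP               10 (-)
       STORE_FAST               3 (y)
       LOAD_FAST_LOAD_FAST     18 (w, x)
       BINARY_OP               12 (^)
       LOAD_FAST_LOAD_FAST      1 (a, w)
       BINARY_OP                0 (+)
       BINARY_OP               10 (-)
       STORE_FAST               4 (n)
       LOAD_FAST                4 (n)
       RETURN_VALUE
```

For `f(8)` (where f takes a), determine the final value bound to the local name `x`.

14

LOAD_FAST_LOAD_FAST a,a → push 8,8. Stack: [8, 8]
BINARY_OP & → 8 & 8 = 8. Stack: [8]
STORE_FAST w → w=8. Stack: []
LOAD_CONST → push 6. Stack: [6]
LOAD_FAST w → push 8. Stack: [6, 8]
BINARY_OP + → 6 + 8 = 14. Stack: [14]
STORE_FAST x → x=14. Stack: []
LOAD_FAST x → push 14. Stack: [14]
LOAD_CONST → push 1. Stack: [14, 1]
BINARY_OP - → 14 - 1 = 13. Stack: [13]
STORE_FAST y → y=13. Stack: []
LOAD_FAST_LOAD_FAST w,x → push 8,14. Stack: [8, 14]
BINARY_OP ^ → 8 ^ 14 = 6. Stack: [6]
LOAD_FAST_LOAD_FAST a,w → push 8,8. Stack: [6, 8, 8]
BINARY_OP + → 8 + 8 = 16. Stack: [6, 16]
BINARY_OP - → 6 - 16 = -10. Stack: [-10]
STORE_FAST n → n=-10. Stack: []
LOAD_FAST n → push -10. Stack: [-10]
RETURN_VALUE → return -10.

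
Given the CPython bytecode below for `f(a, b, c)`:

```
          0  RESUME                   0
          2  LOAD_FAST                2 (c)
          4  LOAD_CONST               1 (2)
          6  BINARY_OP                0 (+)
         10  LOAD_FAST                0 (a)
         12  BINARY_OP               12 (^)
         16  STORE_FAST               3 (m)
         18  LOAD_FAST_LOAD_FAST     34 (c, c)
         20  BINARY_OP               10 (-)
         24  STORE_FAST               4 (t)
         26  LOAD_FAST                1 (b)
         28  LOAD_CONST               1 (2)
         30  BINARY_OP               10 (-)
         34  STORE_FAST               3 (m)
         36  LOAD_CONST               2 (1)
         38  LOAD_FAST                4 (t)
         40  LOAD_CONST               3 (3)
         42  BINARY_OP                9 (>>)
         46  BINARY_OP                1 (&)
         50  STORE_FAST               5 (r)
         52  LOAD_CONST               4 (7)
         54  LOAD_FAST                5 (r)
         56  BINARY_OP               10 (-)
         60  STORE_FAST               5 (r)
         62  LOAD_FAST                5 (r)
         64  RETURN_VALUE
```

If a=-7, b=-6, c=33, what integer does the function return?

LOAD_FAST c → push 33. Stack: [33]
LOAD_CONST → push 2. Stack: [33, 2]
BINARY_OP + → 33 + 2 = 35. Stack: [35]
LOAD_FAST a → push -7. Stack: [35, -7]
BINARY_OP ^ → 35 ^ -7 = -38. Stack: [-38]
STORE_FAST m → m=-38. Stack: []
LOAD_FAST_LOAD_FAST c,c → push 33,33. Stack: [33, 33]
BINARY_OP - → 33 - 33 = 0. Stack: [0]
STORE_FAST t → t=0. Stack: []
LOAD_FAST b → push -6. Stack: [-6]
LOAD_CONST → push 2. Stack: [-6, 2]
BINARY_OP - → -6 - 2 = -8. Stack: [-8]
STORE_FAST m → m=-8. Stack: []
LOAD_CONST → push 1. Stack: [1]
LOAD_FAST t → push 0. Stack: [1, 0]
LOAD_CONST → push 3. Stack: [1, 0, 3]
BINARY_OP >> → 0 >> 3 = 0. Stack: [1, 0]
BINARY_OP & → 1 & 0 = 0. Stack: [0]
STORE_FAST r → r=0. Stack: []
LOAD_CONST → push 7. Stack: [7]
LOAD_FAST r → push 0. Stack: [7, 0]
BINARY_OP - → 7 - 0 = 7. Stack: [7]
STORE_FAST r → r=7. Stack: []
LOAD_FAST r → push 7. Stack: [7]
RETURN_VALUE → return 7.

7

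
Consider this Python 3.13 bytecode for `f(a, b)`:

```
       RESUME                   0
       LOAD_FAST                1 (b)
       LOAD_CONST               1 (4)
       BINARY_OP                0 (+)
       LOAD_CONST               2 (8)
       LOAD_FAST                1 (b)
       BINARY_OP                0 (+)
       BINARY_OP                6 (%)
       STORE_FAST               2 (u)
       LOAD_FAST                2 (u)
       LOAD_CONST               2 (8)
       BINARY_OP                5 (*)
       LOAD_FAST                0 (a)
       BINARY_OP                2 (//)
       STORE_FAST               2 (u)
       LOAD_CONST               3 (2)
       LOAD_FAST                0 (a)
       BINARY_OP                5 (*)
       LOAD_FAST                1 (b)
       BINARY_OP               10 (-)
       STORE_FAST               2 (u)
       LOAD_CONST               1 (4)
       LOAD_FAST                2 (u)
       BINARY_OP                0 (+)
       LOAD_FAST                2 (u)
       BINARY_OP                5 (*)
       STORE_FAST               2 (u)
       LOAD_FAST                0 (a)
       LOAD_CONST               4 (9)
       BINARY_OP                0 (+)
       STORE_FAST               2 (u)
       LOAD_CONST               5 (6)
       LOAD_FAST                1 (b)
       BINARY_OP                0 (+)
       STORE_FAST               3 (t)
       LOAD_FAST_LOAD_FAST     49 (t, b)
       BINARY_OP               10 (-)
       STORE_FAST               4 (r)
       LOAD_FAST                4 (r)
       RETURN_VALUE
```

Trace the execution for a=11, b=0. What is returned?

LOAD_FAST b → push 0. Stack: [0]
LOAD_CONST → push 4. Stack: [0, 4]
BINARY_OP + → 0 + 4 = 4. Stack: [4]
LOAD_CONST → push 8. Stack: [4, 8]
LOAD_FAST b → push 0. Stack: [4, 8, 0]
BINARY_OP + → 8 + 0 = 8. Stack: [4, 8]
BINARY_OP % → 4 % 8 = 4. Stack: [4]
STORE_FAST u → u=4. Stack: []
LOAD_FAST u → push 4. Stack: [4]
LOAD_CONST → push 8. Stack: [4, 8]
BINARY_OP * → 4 * 8 = 32. Stack: [32]
LOAD_FAST a → push 11. Stack: [32, 11]
BINARY_OP // → 32 // 11 = 2. Stack: [2]
STORE_FAST u → u=2. Stack: []
LOAD_CONST → push 2. Stack: [2]
LOAD_FAST a → push 11. Stack: [2, 11]
BINARY_OP * → 2 * 11 = 22. Stack: [22]
LOAD_FAST b → push 0. Stack: [22, 0]
BINARY_OP - → 22 - 0 = 22. Stack: [22]
STORE_FAST u → u=22. Stack: []
LOAD_CONST → push 4. Stack: [4]
LOAD_FAST u → push 22. Stack: [4, 22]
BINARY_OP + → 4 + 22 = 26. Stack: [26]
LOAD_FAST u → push 22. Stack: [26, 22]
BINARY_OP * → 26 * 22 = 572. Stack: [572]
STORE_FAST u → u=572. Stack: []
LOAD_FAST a → push 11. Stack: [11]
LOAD_CONST → push 9. Stack: [11, 9]
BINARY_OP + → 11 + 9 = 20. Stack: [20]
STORE_FAST u → u=20. Stack: []
LOAD_CONST → push 6. Stack: [6]
LOAD_FAST b → push 0. Stack: [6, 0]
BINARY_OP + → 6 + 0 = 6. Stack: [6]
STORE_FAST t → t=6. Stack: []
LOAD_FAST_LOAD_FAST t,b → push 6,0. Stack: [6, 0]
BINARY_OP - → 6 - 0 = 6. Stack: [6]
STORE_FAST r → r=6. Stack: []
LOAD_FAST r → push 6. Stack: [6]
RETURN_VALUE → return 6.

6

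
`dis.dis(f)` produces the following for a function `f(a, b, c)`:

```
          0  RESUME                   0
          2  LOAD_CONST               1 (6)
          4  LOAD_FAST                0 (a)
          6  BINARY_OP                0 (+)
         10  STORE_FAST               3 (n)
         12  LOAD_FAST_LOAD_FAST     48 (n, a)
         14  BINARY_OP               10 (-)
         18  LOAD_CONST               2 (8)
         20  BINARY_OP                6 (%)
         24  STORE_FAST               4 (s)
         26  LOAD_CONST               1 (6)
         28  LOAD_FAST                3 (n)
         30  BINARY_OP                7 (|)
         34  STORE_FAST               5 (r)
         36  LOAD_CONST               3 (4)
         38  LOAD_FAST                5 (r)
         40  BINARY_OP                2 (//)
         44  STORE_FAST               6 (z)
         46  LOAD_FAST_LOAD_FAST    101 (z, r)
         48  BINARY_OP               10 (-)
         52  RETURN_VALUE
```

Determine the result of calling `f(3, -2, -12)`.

LOAD_CONST → push 6. Stack: [6]
LOAD_FAST a → push 3. Stack: [6, 3]
BINARY_OP + → 6 + 3 = 9. Stack: [9]
STORE_FAST n → n=9. Stack: []
LOAD_FAST_LOAD_FAST n,a → push 9,3. Stack: [9, 3]
BINARY_OP - → 9 - 3 = 6. Stack: [6]
LOAD_CONST → push 8. Stack: [6, 8]
BINARY_OP % → 6 % 8 = 6. Stack: [6]
STORE_FAST s → s=6. Stack: []
LOAD_CONST → push 6. Stack: [6]
LOAD_FAST n → push 9. Stack: [6, 9]
BINARY_OP | → 6 | 9 = 15. Stack: [15]
STORE_FAST r → r=15. Stack: []
LOAD_CONST → push 4. Stack: [4]
LOAD_FAST r → push 15. Stack: [4, 15]
BINARY_OP // → 4 // 15 = 0. Stack: [0]
STORE_FAST z → z=0. Stack: []
LOAD_FAST_LOAD_FAST z,r → push 0,15. Stack: [0, 15]
BINARY_OP - → 0 - 15 = -15. Stack: [-15]
RETURN_VALUE → return -15.

-15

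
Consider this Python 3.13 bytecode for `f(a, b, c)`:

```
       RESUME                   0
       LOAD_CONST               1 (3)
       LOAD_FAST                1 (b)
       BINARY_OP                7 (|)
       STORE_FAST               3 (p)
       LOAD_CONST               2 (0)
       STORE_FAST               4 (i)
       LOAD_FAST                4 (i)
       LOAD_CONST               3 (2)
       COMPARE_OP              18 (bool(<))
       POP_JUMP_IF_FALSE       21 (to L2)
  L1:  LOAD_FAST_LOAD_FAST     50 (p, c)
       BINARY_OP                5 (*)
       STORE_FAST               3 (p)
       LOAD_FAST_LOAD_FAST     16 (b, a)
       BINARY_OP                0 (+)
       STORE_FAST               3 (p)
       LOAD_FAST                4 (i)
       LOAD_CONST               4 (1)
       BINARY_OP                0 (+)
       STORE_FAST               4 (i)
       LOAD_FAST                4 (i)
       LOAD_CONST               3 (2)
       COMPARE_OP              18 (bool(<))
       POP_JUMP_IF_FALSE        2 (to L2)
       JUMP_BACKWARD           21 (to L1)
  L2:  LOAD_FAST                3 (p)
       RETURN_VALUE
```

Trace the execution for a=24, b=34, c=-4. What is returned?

58

LOAD_CONST → push 3. Stack: [3]
LOAD_FAST b → push 34. Stack: [3, 34]
BINARY_OP | → 3 | 34 = 35. Stack: [35]
STORE_FAST p → p=35. Stack: []
LOAD_CONST → push 0. Stack: [0]
STORE_FAST i → i=0. Stack: []
LOAD_FAST i → push 0. Stack: [0]
LOAD_CONST → push 2. Stack: [0, 2]
COMPARE_OP bool(<) → 0 vs 2 = True. Stack: [True]
POP_JUMP_IF_FALSE → pop True; no jump. Stack: []
LOAD_FAST_LOAD_FAST p,c → push 35,-4. Stack: [35, -4]
BINARY_OP * → 35 * -4 = -140. Stack: [-140]
STORE_FAST p → p=-140. Stack: []
LOAD_FAST_LOAD_FAST b,a → push 34,24. Stack: [34, 24]
BINARY_OP + → 34 + 24 = 58. Stack: [58]
STORE_FAST p → p=58. Stack: []
LOAD_FAST i → push 0. Stack: [0]
LOAD_CONST → push 1. Stack: [0, 1]
BINARY_OP + → 0 + 1 = 1. Stack: [1]
STORE_FAST i → i=1. Stack: []
LOAD_FAST i → push 1. Stack: [1]
LOAD_CONST → push 2. Stack: [1, 2]
COMPARE_OP bool(<) → 1 vs 2 = True. Stack: [True]
POP_JUMP_IF_FALSE → pop True; no jump. Stack: []
LOAD_FAST_LOAD_FAST p,c → push 58,-4. Stack: [58, -4]
BINARY_OP * → 58 * -4 = -232. Stack: [-232]
STORE_FAST p → p=-232. Stack: []
LOAD_FAST_LOAD_FAST b,a → push 34,24. Stack: [34, 24]
BINARY_OP + → 34 + 24 = 58. Stack: [58]
STORE_FAST p → p=58. Stack: []
LOAD_FAST i → push 1. Stack: [1]
LOAD_CONST → push 1. Stack: [1, 1]
BINARY_OP + → 1 + 1 = 2. Stack: [2]
STORE_FAST i → i=2. Stack: []
LOAD_FAST i → push 2. Stack: [2]
LOAD_CONST → push 2. Stack: [2, 2]
COMPARE_OP bool(<) → 2 vs 2 = False. Stack: [False]
POP_JUMP_IF_FALSE → pop False; jump. Stack: []
LOAD_FAST p → push 58. Stack: [58]
RETURN_VALUE → return 58.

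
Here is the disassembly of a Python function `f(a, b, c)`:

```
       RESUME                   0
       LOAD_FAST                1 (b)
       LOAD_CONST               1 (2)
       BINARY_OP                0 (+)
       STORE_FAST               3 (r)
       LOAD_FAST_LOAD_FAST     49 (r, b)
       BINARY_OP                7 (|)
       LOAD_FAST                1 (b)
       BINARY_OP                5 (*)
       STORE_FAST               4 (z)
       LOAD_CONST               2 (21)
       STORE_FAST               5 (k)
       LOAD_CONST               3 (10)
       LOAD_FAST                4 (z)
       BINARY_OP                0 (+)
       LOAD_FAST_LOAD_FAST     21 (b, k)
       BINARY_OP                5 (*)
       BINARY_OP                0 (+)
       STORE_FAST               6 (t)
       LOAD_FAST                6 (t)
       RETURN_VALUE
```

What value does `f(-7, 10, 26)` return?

360

LOAD_FAST b → push 10. Stack: [10]
LOAD_CONST → push 2. Stack: [10, 2]
BINARY_OP + → 10 + 2 = 12. Stack: [12]
STORE_FAST r → r=12. Stack: []
LOAD_FAST_LOAD_FAST r,b → push 12,10. Stack: [12, 10]
BINARY_OP | → 12 | 10 = 14. Stack: [14]
LOAD_FAST b → push 10. Stack: [14, 10]
BINARY_OP * → 14 * 10 = 140. Stack: [140]
STORE_FAST z → z=140. Stack: []
LOAD_CONST → push 21. Stack: [21]
STORE_FAST k → k=21. Stack: []
LOAD_CONST → push 10. Stack: [10]
LOAD_FAST z → push 140. Stack: [10, 140]
BINARY_OP + → 10 + 140 = 150. Stack: [150]
LOAD_FAST_LOAD_FAST b,k → push 10,21. Stack: [150, 10, 21]
BINARY_OP * → 10 * 21 = 210. Stack: [150, 210]
BINARY_OP + → 150 + 210 = 360. Stack: [360]
STORE_FAST t → t=360. Stack: []
LOAD_FAST t → push 360. Stack: [360]
RETURN_VALUE → return 360.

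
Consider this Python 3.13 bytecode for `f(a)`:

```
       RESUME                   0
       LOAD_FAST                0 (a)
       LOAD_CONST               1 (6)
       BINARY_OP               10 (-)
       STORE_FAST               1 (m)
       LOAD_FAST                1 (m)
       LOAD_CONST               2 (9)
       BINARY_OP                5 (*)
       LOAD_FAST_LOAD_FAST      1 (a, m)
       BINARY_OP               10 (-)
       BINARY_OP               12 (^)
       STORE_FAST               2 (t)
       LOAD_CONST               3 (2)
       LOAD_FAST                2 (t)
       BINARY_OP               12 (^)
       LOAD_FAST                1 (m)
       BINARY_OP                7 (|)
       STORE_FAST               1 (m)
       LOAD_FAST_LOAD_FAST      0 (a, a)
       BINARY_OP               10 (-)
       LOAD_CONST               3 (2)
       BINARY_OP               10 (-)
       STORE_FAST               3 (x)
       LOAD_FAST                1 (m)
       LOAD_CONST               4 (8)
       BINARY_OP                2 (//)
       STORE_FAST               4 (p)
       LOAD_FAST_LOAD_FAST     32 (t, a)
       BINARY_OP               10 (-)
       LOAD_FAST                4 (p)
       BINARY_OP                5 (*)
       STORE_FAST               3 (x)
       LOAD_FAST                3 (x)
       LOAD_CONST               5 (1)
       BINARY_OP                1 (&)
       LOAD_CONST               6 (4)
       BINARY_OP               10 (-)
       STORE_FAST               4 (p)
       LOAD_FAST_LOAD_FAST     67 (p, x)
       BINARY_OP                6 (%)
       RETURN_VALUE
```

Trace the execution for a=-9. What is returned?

116

LOAD_FAST a → push -9. Stack: [-9]
LOAD_CONST → push 6. Stack: [-9, 6]
BINARY_OP - → -9 - 6 = -15. Stack: [-15]
STORE_FAST m → m=-15. Stack: []
LOAD_FAST m → push -15. Stack: [-15]
LOAD_CONST → push 9. Stack: [-15, 9]
BINARY_OP * → -15 * 9 = -135. Stack: [-135]
LOAD_FAST_LOAD_FAST a,m → push -9,-15. Stack: [-135, -9, -15]
BINARY_OP - → -9 - -15 = 6. Stack: [-135, 6]
BINARY_OP ^ → -135 ^ 6 = -129. Stack: [-129]
STORE_FAST t → t=-129. Stack: []
LOAD_CONST → push 2. Stack: [2]
LOAD_FAST t → push -129. Stack: [2, -129]
BINARY_OP ^ → 2 ^ -129 = -131. Stack: [-131]
LOAD_FAST m → push -15. Stack: [-131, -15]
BINARY_OP | → -131 | -15 = -3. Stack: [-3]
STORE_FAST m → m=-3. Stack: []
LOAD_FAST_LOAD_FAST a,a → push -9,-9. Stack: [-9, -9]
BINARY_OP - → -9 - -9 = 0. Stack: [0]
LOAD_CONST → push 2. Stack: [0, 2]
BINARY_OP - → 0 - 2 = -2. Stack: [-2]
STORE_FAST x → x=-2. Stack: []
LOAD_FAST m → push -3. Stack: [-3]
LOAD_CONST → push 8. Stack: [-3, 8]
BINARY_OP // → -3 // 8 = -1. Stack: [-1]
STORE_FAST p → p=-1. Stack: []
LOAD_FAST_LOAD_FAST t,a → push -129,-9. Stack: [-129, -9]
BINARY_OP - → -129 - -9 = -120. Stack: [-120]
LOAD_FAST p → push -1. Stack: [-120, -1]
BINARY_OP * → -120 * -1 = 120. Stack: [120]
STORE_FAST x → x=120. Stack: []
LOAD_FAST x → push 120. Stack: [120]
LOAD_CONST → push 1. Stack: [120, 1]
BINARY_OP & → 120 & 1 = 0. Stack: [0]
LOAD_CONST → push 4. Stack: [0, 4]
BINARY_OP - → 0 - 4 = -4. Stack: [-4]
STORE_FAST p → p=-4. Stack: []
LOAD_FAST_LOAD_FAST p,x → push -4,120. Stack: [-4, 120]
BINARY_OP % → -4 % 120 = 116. Stack: [116]
RETURN_VALUE → return 116.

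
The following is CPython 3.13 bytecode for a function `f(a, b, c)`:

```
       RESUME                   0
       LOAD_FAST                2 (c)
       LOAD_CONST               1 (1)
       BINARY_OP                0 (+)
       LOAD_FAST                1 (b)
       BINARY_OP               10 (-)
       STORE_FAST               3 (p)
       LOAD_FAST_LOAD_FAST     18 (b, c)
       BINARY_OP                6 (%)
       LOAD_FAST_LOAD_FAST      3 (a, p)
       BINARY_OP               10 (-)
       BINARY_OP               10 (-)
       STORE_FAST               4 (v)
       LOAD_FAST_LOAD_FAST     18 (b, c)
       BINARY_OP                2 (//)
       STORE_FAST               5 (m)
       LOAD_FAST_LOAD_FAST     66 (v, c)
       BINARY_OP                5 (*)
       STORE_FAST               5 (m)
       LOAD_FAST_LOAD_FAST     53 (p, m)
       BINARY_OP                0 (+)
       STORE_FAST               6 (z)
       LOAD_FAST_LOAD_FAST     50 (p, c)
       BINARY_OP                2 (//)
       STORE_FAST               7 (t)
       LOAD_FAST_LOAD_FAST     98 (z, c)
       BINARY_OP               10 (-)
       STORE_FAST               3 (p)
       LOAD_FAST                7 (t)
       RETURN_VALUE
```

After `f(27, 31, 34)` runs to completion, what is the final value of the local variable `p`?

242

LOAD_FAST c → push 34. Stack: [34]
LOAD_CONST → push 1. Stack: [34, 1]
BINARY_OP + → 34 + 1 = 35. Stack: [35]
LOAD_FAST b → push 31. Stack: [35, 31]
BINARY_OP - → 35 - 31 = 4. Stack: [4]
STORE_FAST p → p=4. Stack: []
LOAD_FAST_LOAD_FAST b,c → push 31,34. Stack: [31, 34]
BINARY_OP % → 31 % 34 = 31. Stack: [31]
LOAD_FAST_LOAD_FAST a,p → push 27,4. Stack: [31, 27, 4]
BINARY_OP - → 27 - 4 = 23. Stack: [31, 23]
BINARY_OP - → 31 - 23 = 8. Stack: [8]
STORE_FAST v → v=8. Stack: []
LOAD_FAST_LOAD_FAST b,c → push 31,34. Stack: [31, 34]
BINARY_OP // → 31 // 34 = 0. Stack: [0]
STORE_FAST m → m=0. Stack: []
LOAD_FAST_LOAD_FAST v,c → push 8,34. Stack: [8, 34]
BINARY_OP * → 8 * 34 = 272. Stack: [272]
STORE_FAST m → m=272. Stack: []
LOAD_FAST_LOAD_FAST p,m → push 4,272. Stack: [4, 272]
BINARY_OP + → 4 + 272 = 276. Stack: [276]
STORE_FAST z → z=276. Stack: []
LOAD_FAST_LOAD_FAST p,c → push 4,34. Stack: [4, 34]
BINARY_OP // → 4 // 34 = 0. Stack: [0]
STORE_FAST t → t=0. Stack: []
LOAD_FAST_LOAD_FAST z,c → push 276,34. Stack: [276, 34]
BINARY_OP - → 276 - 34 = 242. Stack: [242]
STORE_FAST p → p=242. Stack: []
LOAD_FAST t → push 0. Stack: [0]
RETURN_VALUE → return 0.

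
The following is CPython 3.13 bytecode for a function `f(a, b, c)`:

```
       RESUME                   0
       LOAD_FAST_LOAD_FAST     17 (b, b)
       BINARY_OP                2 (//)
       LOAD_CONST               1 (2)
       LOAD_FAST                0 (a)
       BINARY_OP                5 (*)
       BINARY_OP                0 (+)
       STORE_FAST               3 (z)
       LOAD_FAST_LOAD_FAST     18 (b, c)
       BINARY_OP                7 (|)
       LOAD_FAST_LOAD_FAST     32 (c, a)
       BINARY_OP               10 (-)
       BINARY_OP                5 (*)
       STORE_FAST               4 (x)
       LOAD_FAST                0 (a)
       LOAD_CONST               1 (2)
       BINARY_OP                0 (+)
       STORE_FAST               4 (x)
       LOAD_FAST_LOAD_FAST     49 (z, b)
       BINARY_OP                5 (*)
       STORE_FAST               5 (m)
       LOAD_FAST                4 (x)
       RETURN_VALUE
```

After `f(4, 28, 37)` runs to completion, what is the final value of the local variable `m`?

LOAD_FAST_LOAD_FAST b,b → push 28,28. Stack: [28, 28]
BINARY_OP // → 28 // 28 = 1. Stack: [1]
LOAD_CONST → push 2. Stack: [1, 2]
LOAD_FAST a → push 4. Stack: [1, 2, 4]
BINARY_OP * → 2 * 4 = 8. Stack: [1, 8]
BINARY_OP + → 1 + 8 = 9. Stack: [9]
STORE_FAST z → z=9. Stack: []
LOAD_FAST_LOAD_FAST b,c → push 28,37. Stack: [28, 37]
BINARY_OP | → 28 | 37 = 61. Stack: [61]
LOAD_FAST_LOAD_FAST c,a → push 37,4. Stack: [61, 37, 4]
BINARY_OP - → 37 - 4 = 33. Stack: [61, 33]
BINARY_OP * → 61 * 33 = 2013. Stack: [2013]
STORE_FAST x → x=2013. Stack: []
LOAD_FAST a → push 4. Stack: [4]
LOAD_CONST → push 2. Stack: [4, 2]
BINARY_OP + → 4 + 2 = 6. Stack: [6]
STORE_FAST x → x=6. Stack: []
LOAD_FAST_LOAD_FAST z,b → push 9,28. Stack: [9, 28]
BINARY_OP * → 9 * 28 = 252. Stack: [252]
STORE_FAST m → m=252. Stack: []
LOAD_FAST x → push 6. Stack: [6]
RETURN_VALUE → return 6.

252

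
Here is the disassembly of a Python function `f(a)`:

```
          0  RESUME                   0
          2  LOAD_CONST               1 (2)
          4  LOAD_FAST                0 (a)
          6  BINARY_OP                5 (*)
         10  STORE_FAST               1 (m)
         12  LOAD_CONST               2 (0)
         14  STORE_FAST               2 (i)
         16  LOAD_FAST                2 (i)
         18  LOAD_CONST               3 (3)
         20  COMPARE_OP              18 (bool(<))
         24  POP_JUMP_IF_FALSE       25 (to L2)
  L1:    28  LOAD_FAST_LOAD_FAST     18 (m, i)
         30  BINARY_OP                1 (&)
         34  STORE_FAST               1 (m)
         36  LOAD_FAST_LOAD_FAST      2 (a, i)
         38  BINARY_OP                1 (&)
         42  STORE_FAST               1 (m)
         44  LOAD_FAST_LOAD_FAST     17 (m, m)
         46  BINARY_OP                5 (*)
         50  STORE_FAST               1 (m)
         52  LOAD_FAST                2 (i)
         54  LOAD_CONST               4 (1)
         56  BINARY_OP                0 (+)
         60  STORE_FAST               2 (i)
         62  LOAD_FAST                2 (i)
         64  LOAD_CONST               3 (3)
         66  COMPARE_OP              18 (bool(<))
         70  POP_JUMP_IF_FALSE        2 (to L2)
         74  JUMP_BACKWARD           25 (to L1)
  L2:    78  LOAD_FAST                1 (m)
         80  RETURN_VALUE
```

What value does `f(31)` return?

4

LOAD_CONST → push 2. Stack: [2]
LOAD_FAST a → push 31. Stack: [2, 31]
BINARY_OP * → 2 * 31 = 62. Stack: [62]
STORE_FAST m → m=62. Stack: []
LOAD_CONST → push 0. Stack: [0]
STORE_FAST i → i=0. Stack: []
LOAD_FAST i → push 0. Stack: [0]
LOAD_CONST → push 3. Stack: [0, 3]
COMPARE_OP bool(<) → 0 vs 3 = True. Stack: [True]
POP_JUMP_IF_FALSE → pop True; no jump. Stack: []
LOAD_FAST_LOAD_FAST m,i → push 62,0. Stack: [62, 0]
BINARY_OP & → 62 & 0 = 0. Stack: [0]
STORE_FAST m → m=0. Stack: []
LOAD_FAST_LOAD_FAST a,i → push 31,0. Stack: [31, 0]
BINARY_OP & → 31 & 0 = 0. Stack: [0]
STORE_FAST m → m=0. Stack: []
LOAD_FAST_LOAD_FAST m,m → push 0,0. Stack: [0, 0]
BINARY_OP * → 0 * 0 = 0. Stack: [0]
STORE_FAST m → m=0. Stack: []
LOAD_FAST i → push 0. Stack: [0]
LOAD_CONST → push 1. Stack: [0, 1]
BINARY_OP + → 0 + 1 = 1. Stack: [1]
STORE_FAST i → i=1. Stack: []
LOAD_FAST i → push 1. Stack: [1]
LOAD_CONST → push 3. Stack: [1, 3]
COMPARE_OP bool(<) → 1 vs 3 = True. Stack: [True]
POP_JUMP_IF_FALSE → pop True; no jump. Stack: []
LOAD_FAST_LOAD_FAST m,i → push 0,1. Stack: [0, 1]
BINARY_OP & → 0 & 1 = 0. Stack: [0]
STORE_FAST m → m=0. Stack: []
LOAD_FAST_LOAD_FAST a,i → push 31,1. Stack: [31, 1]
BINARY_OP & → 31 & 1 = 1. Stack: [1]
STORE_FAST m → m=1. Stack: []
LOAD_FAST_LOAD_FAST m,m → push 1,1. Stack: [1, 1]
BINARY_OP * → 1 * 1 = 1. Stack: [1]
STORE_FAST m → m=1. Stack: []
LOAD_FAST i → push 1. Stack: [1]
LOAD_CONST → push 1. Stack: [1, 1]
BINARY_OP + → 1 + 1 = 2. Stack: [2]
STORE_FAST i → i=2. Stack: []
LOAD_FAST i → push 2. Stack: [2]
LOAD_CONST → push 3. Stack: [2, 3]
COMPARE_OP bool(<) → 2 vs 3 = True. Stack: [True]
POP_JUMP_IF_FALSE → pop True; no jump. Stack: []
LOAD_FAST_LOAD_FAST m,i → push 1,2. Stack: [1, 2]
BINARY_OP & → 1 & 2 = 0. Stack: [0]
STORE_FAST m → m=0. Stack: []
LOAD_FAST_LOAD_FAST a,i → push 31,2. Stack: [31, 2]
BINARY_OP & → 31 & 2 = 2. Stack: [2]
STORE_FAST m → m=2. Stack: []
LOAD_FAST_LOAD_FAST m,m → push 2,2. Stack: [2, 2]
BINARY_OP * → 2 * 2 = 4. Stack: [4]
STORE_FAST m → m=4. Stack: []
LOAD_FAST i → push 2. Stack: [2]
LOAD_CONST → push 1. Stack: [2, 1]
BINARY_OP + → 2 + 1 = 3. Stack: [3]
STORE_FAST i → i=3. Stack: []
LOAD_FAST i → push 3. Stack: [3]
LOAD_CONST → push 3. Stack: [3, 3]
COMPARE_OP bool(<) → 3 vs 3 = False. Stack: [False]
POP_JUMP_IF_FALSE → pop False; jump. Stack: []
LOAD_FAST m → push 4. Stack: [4]
RETURN_VALUE → return 4.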